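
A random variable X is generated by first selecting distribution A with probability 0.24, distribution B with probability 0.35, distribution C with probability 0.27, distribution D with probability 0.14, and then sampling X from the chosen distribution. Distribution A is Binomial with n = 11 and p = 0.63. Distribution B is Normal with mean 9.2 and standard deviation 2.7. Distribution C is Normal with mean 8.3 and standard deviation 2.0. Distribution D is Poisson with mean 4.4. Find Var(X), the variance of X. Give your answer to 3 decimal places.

7.413

Per component, A: μ=6.93, E[X²]=50.589; B: μ=9.2, E[X²]=91.93; C: μ=8.3, E[X²]=72.89; D: μ=4.4, E[X²]=23.76.
E[X] = 0.24·6.93 + 0.35·9.2 + 0.27·8.3 + 0.14·4.4 = 7.7402.
E[X²] = 0.24·50.589 + 0.35·91.93 + 0.27·72.89 + 0.14·23.76 = 67.3236.
Var(X) = E[X²] − (E[X])² = 67.3236 − 59.9107 = 7.41286.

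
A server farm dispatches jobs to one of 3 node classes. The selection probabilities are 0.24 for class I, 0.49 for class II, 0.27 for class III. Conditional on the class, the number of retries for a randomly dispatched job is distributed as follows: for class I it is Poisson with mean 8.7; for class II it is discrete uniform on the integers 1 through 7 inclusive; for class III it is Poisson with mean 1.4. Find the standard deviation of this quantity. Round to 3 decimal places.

3.372

Per component, I: μ=8.7, E[X²]=84.39; II: μ=4, E[X²]=20; III: μ=1.4, E[X²]=3.36.
E[X] = 0.24·8.7 + 0.49·4 + 0.27·1.4 = 4.426.
E[X²] = 0.24·84.39 + 0.49·20 + 0.27·3.36 = 30.9608.
Var(X) = E[X²] − (E[X])² = 30.9608 − 19.5895 = 11.3713.
SD(X) = √11.3713 = 3.37214.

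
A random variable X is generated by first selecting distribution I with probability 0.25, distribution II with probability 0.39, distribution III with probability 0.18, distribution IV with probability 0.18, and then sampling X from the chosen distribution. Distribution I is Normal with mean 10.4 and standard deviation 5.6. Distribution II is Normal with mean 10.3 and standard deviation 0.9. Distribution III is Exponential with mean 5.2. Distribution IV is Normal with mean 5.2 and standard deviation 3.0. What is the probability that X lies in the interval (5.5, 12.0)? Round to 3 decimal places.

0.609

Conditional on each component, P(5.5 < X < 12.0): I: 0.421665; II: 0.970547; III: 0.247766; IV: 0.448467.
By total probability, P(5.5 < X < 12.0) = 0.25·0.421665 + 0.39·0.970547 + 0.18·0.247766 + 0.18·0.448467 = 0.609251.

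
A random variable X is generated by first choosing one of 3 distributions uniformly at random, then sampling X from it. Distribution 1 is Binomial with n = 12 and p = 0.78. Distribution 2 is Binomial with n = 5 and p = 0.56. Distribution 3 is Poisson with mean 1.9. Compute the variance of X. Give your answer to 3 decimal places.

Per component, 1: μ=9.36, E[X²]=89.6688; 2: μ=2.8, E[X²]=9.072; 3: μ=1.9, E[X²]=5.51.
E[X] = 0.333333·9.36 + 0.333333·2.8 + 0.333333·1.9 = 4.68667.
E[X²] = 0.333333·89.6688 + 0.333333·9.072 + 0.333333·5.51 = 34.7503.
Var(X) = E[X²] − (E[X])² = 34.7503 − 21.9648 = 12.7854.

12.785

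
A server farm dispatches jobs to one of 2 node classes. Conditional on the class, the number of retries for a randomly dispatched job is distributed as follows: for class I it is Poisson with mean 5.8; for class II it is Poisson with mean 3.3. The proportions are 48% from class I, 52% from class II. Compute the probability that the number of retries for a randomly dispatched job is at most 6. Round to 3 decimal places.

0.800

Conditional on each class, P(X ≤ 6): I: 0.638391; II: 0.949034.
By total probability, P(X ≤ 6) = 0.48·0.638391 + 0.52·0.949034 = 0.799926.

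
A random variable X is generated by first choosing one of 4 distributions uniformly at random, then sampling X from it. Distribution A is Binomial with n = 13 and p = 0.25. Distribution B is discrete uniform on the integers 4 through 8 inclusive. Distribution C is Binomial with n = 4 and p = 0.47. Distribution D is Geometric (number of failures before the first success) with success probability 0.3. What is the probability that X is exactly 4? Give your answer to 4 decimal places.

Conditional on each component, P(X = 4): A: 0.209709; B: 0.2; C: 0.0487968; D: 0.07203.
By total probability, P(X = 4) = 0.25·0.209709 + 0.25·0.2 + 0.25·0.0487968 + 0.25·0.07203 = 0.132634.

0.1326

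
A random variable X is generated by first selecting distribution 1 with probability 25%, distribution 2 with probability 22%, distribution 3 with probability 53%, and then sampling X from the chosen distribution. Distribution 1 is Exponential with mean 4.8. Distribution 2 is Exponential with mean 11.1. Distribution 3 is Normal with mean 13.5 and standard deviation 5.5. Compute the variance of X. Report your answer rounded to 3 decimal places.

Per component, 1: μ=4.8, E[X²]=46.08; 2: μ=11.1, E[X²]=246.42; 3: μ=13.5, E[X²]=212.5.
E[X] = 0.25·4.8 + 0.22·11.1 + 0.53·13.5 = 10.797.
E[X²] = 0.25·46.08 + 0.22·246.42 + 0.53·212.5 = 178.357.
Var(X) = E[X²] − (E[X])² = 178.357 − 116.575 = 61.7822.

61.782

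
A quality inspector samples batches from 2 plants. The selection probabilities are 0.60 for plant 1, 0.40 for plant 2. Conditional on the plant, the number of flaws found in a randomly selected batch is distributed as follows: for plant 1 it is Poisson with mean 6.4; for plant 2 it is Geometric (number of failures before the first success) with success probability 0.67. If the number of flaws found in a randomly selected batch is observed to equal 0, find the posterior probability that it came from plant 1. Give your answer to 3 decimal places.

Likelihoods P(X=0 | ·): 1: 0.00166156; 2: 0.67.
Posterior ∝ prior × likelihood. Numerator for 1: 0.6·0.00166156 = 0.000996934.
Normalizing constant: 0.6·0.00166156 + 0.4·0.67 = 0.268997.
P(1 | observation) = 0.000996934 / 0.268997 = 0.00370612.

0.004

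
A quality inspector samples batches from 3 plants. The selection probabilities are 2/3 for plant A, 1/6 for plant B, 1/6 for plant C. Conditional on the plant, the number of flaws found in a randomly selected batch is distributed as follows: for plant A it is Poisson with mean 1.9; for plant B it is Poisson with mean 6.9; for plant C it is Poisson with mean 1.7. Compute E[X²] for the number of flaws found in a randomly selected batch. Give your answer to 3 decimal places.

13.523

For each component E[X²] = Var + (mean)², giving A: 5.51; B: 54.51; C: 4.59.
Overall E[X²] = 0.666667·5.51 + 0.166667·54.51 + 0.166667·4.59 = 13.5233.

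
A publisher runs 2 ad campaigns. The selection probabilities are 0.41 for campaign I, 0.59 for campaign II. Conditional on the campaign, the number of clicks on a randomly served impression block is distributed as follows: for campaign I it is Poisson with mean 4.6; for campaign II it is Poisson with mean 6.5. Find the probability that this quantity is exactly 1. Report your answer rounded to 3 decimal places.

0.025

Conditional on each campaign, P(X = 1): I: 0.0462384; II: 0.00977235.
By total probability, P(X = 1) = 0.41·0.0462384 + 0.59·0.00977235 = 0.0247235.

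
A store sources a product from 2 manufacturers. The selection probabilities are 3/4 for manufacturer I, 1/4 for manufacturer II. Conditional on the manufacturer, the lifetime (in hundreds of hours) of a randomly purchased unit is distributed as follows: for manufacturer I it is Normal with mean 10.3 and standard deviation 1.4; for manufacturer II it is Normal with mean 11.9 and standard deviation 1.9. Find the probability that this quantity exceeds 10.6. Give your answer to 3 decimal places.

0.500

Conditional on each manufacturer, P(X > 10.6): I: 0.415162; II: 0.753079.
By total probability, P(X > 10.6) = 0.75·0.415162 + 0.25·0.753079 = 0.499641.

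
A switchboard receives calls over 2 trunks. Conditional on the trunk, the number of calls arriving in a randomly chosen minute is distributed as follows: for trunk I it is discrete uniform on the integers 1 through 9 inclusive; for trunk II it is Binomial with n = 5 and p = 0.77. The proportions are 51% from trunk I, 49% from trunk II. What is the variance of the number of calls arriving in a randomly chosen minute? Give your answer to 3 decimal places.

Per component, I: μ=5, E[X²]=31.6667; II: μ=3.85, E[X²]=15.708.
E[X] = 0.51·5 + 0.49·3.85 = 4.4365.
E[X²] = 0.51·31.6667 + 0.49·15.708 = 23.8469.
Var(X) = E[X²] − (E[X])² = 23.8469 − 19.6825 = 4.16439.

4.164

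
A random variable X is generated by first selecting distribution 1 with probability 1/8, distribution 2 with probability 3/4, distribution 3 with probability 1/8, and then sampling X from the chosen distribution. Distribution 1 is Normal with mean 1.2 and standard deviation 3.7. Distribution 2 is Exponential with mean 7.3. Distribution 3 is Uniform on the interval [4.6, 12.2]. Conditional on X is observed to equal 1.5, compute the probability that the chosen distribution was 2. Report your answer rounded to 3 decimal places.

Likelihoods f(1.5 | ·): 1: 0.107468; 2: 0.111542; 3: 0.
Posterior ∝ prior × likelihood. Numerator for 2: 0.75·0.111542 = 0.0836565.
Normalizing constant: 0.125·0.107468 + 0.75·0.111542 + 0.125·0 = 0.0970901.
P(2 | observation) = 0.0836565 / 0.0970901 = 0.861638.

0.862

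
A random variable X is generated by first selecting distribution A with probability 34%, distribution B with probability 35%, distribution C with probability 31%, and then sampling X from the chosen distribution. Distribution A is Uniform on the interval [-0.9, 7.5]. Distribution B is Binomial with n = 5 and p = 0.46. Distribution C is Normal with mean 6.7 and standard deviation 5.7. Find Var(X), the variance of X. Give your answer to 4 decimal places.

15.9438

Per component, A: μ=3.3, E[X²]=16.77; B: μ=2.3, E[X²]=6.532; C: μ=6.7, E[X²]=77.38.
E[X] = 0.34·3.3 + 0.35·2.3 + 0.31·6.7 = 4.004.
E[X²] = 0.34·16.77 + 0.35·6.532 + 0.31·77.38 = 31.9758.
Var(X) = E[X²] − (E[X])² = 31.9758 − 16.032 = 15.9438.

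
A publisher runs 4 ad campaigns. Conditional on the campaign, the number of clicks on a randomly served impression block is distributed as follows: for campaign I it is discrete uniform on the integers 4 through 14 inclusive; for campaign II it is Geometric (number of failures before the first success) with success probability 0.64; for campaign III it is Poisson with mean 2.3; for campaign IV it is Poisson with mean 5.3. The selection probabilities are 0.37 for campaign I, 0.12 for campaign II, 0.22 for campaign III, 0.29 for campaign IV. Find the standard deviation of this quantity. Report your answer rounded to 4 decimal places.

Per component, I: μ=9, E[X²]=91; II: μ=0.5625, E[X²]=1.19531; III: μ=2.3, E[X²]=7.59; IV: μ=5.3, E[X²]=33.39.
E[X] = 0.37·9 + 0.12·0.5625 + 0.22·2.3 + 0.29·5.3 = 5.4405.
E[X²] = 0.37·91 + 0.12·1.19531 + 0.22·7.59 + 0.29·33.39 = 45.1663.
Var(X) = E[X²] − (E[X])² = 45.1663 − 29.599 = 15.5673.
SD(X) = √15.5673 = 3.94554.

3.9455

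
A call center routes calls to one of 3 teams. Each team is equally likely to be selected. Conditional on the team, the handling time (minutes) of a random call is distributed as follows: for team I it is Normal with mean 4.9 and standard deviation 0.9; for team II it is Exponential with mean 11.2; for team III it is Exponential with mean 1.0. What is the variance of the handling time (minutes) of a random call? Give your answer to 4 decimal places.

Per component, I: μ=4.9, E[X²]=24.82; II: μ=11.2, E[X²]=250.88; III: μ=1, E[X²]=2.
E[X] = 0.333333·4.9 + 0.333333·11.2 + 0.333333·1 = 5.7.
E[X²] = 0.333333·24.82 + 0.333333·250.88 + 0.333333·2 = 92.5667.
Var(X) = E[X²] − (E[X])² = 92.5667 − 32.49 = 60.0767.

60.0767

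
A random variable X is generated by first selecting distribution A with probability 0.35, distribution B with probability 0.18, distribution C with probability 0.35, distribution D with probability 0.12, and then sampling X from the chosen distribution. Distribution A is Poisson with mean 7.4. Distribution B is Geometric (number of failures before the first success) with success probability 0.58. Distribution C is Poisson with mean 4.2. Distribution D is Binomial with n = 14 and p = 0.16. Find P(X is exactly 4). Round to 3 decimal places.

Conditional on each component, P(X = 4): A: 0.0763724; B: 0.0180478; C: 0.194424; D: 0.114738.
By total probability, P(X = 4) = 0.35·0.0763724 + 0.18·0.0180478 + 0.35·0.194424 + 0.12·0.114738 = 0.111796.

0.112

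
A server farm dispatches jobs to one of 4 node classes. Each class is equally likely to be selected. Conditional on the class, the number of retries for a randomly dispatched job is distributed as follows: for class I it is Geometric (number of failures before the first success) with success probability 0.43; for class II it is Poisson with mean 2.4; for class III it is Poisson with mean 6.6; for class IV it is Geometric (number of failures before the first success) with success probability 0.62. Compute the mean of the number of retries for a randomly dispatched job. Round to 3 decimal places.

Component means — I: 1.32558; II: 2.4; III: 6.6; IV: 0.612903.
E[X] = 0.25·1.32558 + 0.25·2.4 + 0.25·6.6 + 0.25·0.612903 = 2.73462.

2.735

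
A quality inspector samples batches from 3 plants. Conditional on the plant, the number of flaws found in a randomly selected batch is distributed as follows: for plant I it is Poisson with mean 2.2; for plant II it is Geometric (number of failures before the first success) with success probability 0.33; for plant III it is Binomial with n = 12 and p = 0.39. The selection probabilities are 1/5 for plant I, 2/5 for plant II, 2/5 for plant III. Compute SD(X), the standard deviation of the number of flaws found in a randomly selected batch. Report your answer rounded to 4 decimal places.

2.3792

Per component, I: μ=2.2, E[X²]=7.04; II: μ=2.0303, E[X²]=10.2746; III: μ=4.68, E[X²]=24.7572.
E[X] = 0.2·2.2 + 0.4·2.0303 + 0.4·4.68 = 3.12412.
E[X²] = 0.2·7.04 + 0.4·10.2746 + 0.4·24.7572 = 15.4207.
Var(X) = E[X²] − (E[X])² = 15.4207 − 9.76013 = 5.66057.
SD(X) = √5.66057 = 2.3792.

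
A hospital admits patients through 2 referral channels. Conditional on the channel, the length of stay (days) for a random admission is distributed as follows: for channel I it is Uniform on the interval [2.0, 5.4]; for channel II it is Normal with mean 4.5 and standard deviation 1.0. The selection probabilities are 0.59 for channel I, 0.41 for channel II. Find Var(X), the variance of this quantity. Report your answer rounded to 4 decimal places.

Per component, I: μ=3.7, E[X²]=14.6533; II: μ=4.5, E[X²]=21.25.
E[X] = 0.59·3.7 + 0.41·4.5 = 4.028.
E[X²] = 0.59·14.6533 + 0.41·21.25 = 17.358.
Var(X) = E[X²] − (E[X])² = 17.358 − 16.2248 = 1.13318.

1.1332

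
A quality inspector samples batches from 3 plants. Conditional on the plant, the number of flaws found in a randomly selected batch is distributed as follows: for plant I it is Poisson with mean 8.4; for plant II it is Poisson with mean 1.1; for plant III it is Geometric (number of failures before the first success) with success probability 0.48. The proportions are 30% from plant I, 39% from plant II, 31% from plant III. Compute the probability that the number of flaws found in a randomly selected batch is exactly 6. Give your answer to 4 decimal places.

Conditional on each plant, P(X = 6): I: 0.109716; II: 0.00081903; III: 0.00948989.
By total probability, P(X = 6) = 0.3·0.109716 + 0.39·0.00081903 + 0.31·0.00948989 = 0.0361761.

0.0362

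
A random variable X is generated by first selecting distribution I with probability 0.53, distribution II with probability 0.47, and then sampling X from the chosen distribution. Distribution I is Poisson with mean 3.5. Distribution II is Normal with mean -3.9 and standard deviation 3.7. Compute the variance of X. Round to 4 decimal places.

Per component, I: μ=3.5, E[X²]=15.75; II: μ=-3.9, E[X²]=28.9.
E[X] = 0.53·3.5 + 0.47·-3.9 = 0.022.
E[X²] = 0.53·15.75 + 0.47·28.9 = 21.9305.
Var(X) = E[X²] − (E[X])² = 21.9305 − 0.000484 = 21.93.

21.9300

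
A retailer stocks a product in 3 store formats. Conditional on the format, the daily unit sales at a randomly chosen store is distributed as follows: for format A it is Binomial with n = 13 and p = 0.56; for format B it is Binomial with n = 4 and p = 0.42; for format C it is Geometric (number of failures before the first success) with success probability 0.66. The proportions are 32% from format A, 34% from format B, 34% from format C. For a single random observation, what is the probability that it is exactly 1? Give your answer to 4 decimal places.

0.1879

Conditional on each format, P(X = 1): A: 0.000383322; B: 0.327788; C: 0.2244.
By total probability, P(X = 1) = 0.32·0.000383322 + 0.34·0.327788 + 0.34·0.2244 = 0.187867.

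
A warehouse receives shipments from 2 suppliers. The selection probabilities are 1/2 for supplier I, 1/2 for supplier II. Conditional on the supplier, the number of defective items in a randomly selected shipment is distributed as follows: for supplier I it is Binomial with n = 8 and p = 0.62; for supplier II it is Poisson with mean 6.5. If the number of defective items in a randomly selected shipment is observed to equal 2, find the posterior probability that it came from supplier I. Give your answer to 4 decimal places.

Likelihoods P(X=2 | ·): I: 0.0324073; II: 0.0317602.
Posterior ∝ prior × likelihood. Numerator for I: 0.5·0.0324073 = 0.0162037.
Normalizing constant: 0.5·0.0324073 + 0.5·0.0317602 = 0.0320837.
P(I | observation) = 0.0162037 / 0.0320837 = 0.505043.

0.5050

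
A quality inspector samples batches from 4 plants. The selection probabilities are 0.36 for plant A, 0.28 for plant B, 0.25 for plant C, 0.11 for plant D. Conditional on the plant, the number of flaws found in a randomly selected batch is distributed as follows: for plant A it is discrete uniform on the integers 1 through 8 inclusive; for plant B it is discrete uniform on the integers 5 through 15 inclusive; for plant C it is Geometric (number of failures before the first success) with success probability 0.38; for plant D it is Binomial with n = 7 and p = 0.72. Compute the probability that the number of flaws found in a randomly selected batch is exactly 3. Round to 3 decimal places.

0.076

Conditional on each plant, P(X = 3): A: 0.125; B: 0; C: 0.0905646; D: 0.0802967.
By total probability, P(X = 3) = 0.36·0.125 + 0.28·0 + 0.25·0.0905646 + 0.11·0.0802967 = 0.0764738.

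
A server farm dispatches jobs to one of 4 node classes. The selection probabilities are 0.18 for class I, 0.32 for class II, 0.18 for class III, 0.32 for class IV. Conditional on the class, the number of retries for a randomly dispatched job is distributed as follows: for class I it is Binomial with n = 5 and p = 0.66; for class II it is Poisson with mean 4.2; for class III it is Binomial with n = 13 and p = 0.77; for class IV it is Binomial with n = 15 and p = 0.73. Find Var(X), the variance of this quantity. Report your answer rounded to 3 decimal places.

14.444

Per component, I: μ=3.3, E[X²]=12.012; II: μ=4.2, E[X²]=21.84; III: μ=10.01, E[X²]=102.502; IV: μ=10.95, E[X²]=122.859.
E[X] = 0.18·3.3 + 0.32·4.2 + 0.18·10.01 + 0.32·10.95 = 7.2438.
E[X²] = 0.18·12.012 + 0.32·21.84 + 0.18·102.502 + 0.32·122.859 = 66.9163.
Var(X) = E[X²] − (E[X])² = 66.9163 − 52.4726 = 14.4436.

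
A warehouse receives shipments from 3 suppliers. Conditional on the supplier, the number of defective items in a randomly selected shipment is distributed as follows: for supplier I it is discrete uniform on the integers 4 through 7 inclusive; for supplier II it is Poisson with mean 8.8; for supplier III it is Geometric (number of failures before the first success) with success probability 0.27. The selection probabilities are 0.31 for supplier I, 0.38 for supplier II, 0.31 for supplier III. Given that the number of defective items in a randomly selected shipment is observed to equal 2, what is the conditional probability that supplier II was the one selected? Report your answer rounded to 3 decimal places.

Likelihoods P(X=2 | ·): I: 0; II: 0.00583638; III: 0.143883.
Posterior ∝ prior × likelihood. Numerator for II: 0.38·0.00583638 = 0.00221783.
Normalizing constant: 0.31·0 + 0.38·0.00583638 + 0.31·0.143883 = 0.0468216.
P(II | observation) = 0.00221783 / 0.0468216 = 0.0473676.

0.047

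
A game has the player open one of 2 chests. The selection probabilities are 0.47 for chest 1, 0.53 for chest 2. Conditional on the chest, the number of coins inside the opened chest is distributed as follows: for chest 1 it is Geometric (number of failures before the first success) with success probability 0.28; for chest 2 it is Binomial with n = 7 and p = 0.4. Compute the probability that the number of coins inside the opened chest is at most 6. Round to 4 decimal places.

0.9520

Conditional on each chest, P(X ≤ 6): 1: 0.899694; 2: 0.998362.
By total probability, P(X ≤ 6) = 0.47·0.899694 + 0.53·0.998362 = 0.951988.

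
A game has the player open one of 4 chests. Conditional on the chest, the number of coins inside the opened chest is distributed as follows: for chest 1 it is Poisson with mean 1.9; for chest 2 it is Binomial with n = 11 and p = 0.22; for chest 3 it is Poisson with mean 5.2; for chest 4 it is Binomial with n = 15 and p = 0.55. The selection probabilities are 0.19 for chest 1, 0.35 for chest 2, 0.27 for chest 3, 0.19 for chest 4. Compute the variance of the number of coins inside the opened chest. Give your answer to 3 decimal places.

8.631

Per component, 1: μ=1.9, E[X²]=5.51; 2: μ=2.42, E[X²]=7.744; 3: μ=5.2, E[X²]=32.24; 4: μ=8.25, E[X²]=71.775.
E[X] = 0.19·1.9 + 0.35·2.42 + 0.27·5.2 + 0.19·8.25 = 4.1795.
E[X²] = 0.19·5.51 + 0.35·7.744 + 0.27·32.24 + 0.19·71.775 = 26.0994.
Var(X) = E[X²] − (E[X])² = 26.0994 − 17.4682 = 8.63113.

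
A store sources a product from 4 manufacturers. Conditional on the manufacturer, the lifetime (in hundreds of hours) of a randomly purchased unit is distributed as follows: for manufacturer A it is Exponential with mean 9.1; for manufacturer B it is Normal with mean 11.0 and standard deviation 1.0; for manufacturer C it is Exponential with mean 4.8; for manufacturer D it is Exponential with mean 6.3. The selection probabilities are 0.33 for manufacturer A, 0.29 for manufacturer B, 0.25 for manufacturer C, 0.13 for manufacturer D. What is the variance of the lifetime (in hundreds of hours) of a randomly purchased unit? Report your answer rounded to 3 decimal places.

Per component, A: μ=9.1, E[X²]=165.62; B: μ=11, E[X²]=122; C: μ=4.8, E[X²]=46.08; D: μ=6.3, E[X²]=79.38.
E[X] = 0.33·9.1 + 0.29·11 + 0.25·4.8 + 0.13·6.3 = 8.212.
E[X²] = 0.33·165.62 + 0.29·122 + 0.25·46.08 + 0.13·79.38 = 111.874.
Var(X) = E[X²] − (E[X])² = 111.874 − 67.4369 = 44.4371.

44.437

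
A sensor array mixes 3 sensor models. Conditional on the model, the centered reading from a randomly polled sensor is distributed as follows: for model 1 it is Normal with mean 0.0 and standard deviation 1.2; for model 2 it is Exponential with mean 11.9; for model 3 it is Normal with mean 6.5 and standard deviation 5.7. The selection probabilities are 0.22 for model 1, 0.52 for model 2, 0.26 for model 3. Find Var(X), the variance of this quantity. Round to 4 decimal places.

Per component, 1: μ=0, E[X²]=1.44; 2: μ=11.9, E[X²]=283.22; 3: μ=6.5, E[X²]=74.74.
E[X] = 0.22·0 + 0.52·11.9 + 0.26·6.5 = 7.878.
E[X²] = 0.22·1.44 + 0.52·283.22 + 0.26·74.74 = 167.024.
Var(X) = E[X²] − (E[X])² = 167.024 − 62.0629 = 104.961.

104.9607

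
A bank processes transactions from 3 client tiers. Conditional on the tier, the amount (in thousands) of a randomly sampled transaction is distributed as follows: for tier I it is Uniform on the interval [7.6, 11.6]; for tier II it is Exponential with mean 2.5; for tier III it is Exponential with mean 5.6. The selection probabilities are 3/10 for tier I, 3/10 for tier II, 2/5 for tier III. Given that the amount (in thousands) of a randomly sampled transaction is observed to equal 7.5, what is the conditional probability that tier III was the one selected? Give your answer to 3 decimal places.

0.758

Likelihoods f(7.5 | ·): I: 0; II: 0.0199148; III: 0.0467916.
Posterior ∝ prior × likelihood. Numerator for III: 0.4·0.0467916 = 0.0187166.
Normalizing constant: 0.3·0 + 0.3·0.0199148 + 0.4·0.0467916 = 0.0246911.
P(III | observation) = 0.0187166 / 0.0246911 = 0.758032.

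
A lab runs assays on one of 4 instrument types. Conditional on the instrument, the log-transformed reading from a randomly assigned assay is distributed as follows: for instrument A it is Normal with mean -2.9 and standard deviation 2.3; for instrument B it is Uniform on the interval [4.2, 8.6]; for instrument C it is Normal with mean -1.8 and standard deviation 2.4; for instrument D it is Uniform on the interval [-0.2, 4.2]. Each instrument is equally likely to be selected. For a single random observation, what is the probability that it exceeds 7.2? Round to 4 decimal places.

0.0796

Conditional on each instrument, P(X > 7.2): A: 5.63363e-06; B: 0.318182; C: 8.84173e-05; D: 0.
By total probability, P(X > 7.2) = 0.25·5.63363e-06 + 0.25·0.318182 + 0.25·8.84173e-05 + 0.25·0 = 0.079569.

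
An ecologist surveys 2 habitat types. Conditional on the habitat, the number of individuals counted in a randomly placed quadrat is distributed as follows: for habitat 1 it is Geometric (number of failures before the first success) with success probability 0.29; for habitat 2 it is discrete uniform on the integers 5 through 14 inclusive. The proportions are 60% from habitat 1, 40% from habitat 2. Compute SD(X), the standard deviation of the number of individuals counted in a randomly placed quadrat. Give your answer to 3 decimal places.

Per component, 1: μ=2.44828, E[X²]=14.4364; 2: μ=9.5, E[X²]=98.5.
E[X] = 0.6·2.44828 + 0.4·9.5 = 5.26897.
E[X²] = 0.6·14.4364 + 0.4·98.5 = 48.0618.
Var(X) = E[X²] − (E[X])² = 48.0618 − 27.762 = 20.2998.
SD(X) = √20.2998 = 4.50553.

4.506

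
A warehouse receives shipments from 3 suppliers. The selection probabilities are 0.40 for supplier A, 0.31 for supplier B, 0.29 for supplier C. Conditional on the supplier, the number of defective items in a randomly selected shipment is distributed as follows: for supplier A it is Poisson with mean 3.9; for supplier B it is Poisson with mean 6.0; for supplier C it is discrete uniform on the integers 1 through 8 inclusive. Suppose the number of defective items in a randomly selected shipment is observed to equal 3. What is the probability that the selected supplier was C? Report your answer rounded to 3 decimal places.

0.252

Likelihoods P(X=3 | ·): A: 0.200122; B: 0.0892351; C: 0.125.
Posterior ∝ prior × likelihood. Numerator for C: 0.29·0.125 = 0.03625.
Normalizing constant: 0.4·0.200122 + 0.31·0.0892351 + 0.29·0.125 = 0.143962.
P(C | observation) = 0.03625 / 0.143962 = 0.251803.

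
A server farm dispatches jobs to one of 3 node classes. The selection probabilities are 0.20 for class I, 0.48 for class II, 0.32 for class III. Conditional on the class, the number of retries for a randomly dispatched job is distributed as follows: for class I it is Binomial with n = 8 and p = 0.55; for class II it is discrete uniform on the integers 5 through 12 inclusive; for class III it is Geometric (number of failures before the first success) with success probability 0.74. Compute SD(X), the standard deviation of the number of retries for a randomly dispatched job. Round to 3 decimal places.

3.991

Per component, I: μ=4.4, E[X²]=21.34; II: μ=8.5, E[X²]=77.5; III: μ=0.351351, E[X²]=0.598247.
E[X] = 0.2·4.4 + 0.48·8.5 + 0.32·0.351351 = 5.07243.
E[X²] = 0.2·21.34 + 0.48·77.5 + 0.32·0.598247 = 41.6594.
Var(X) = E[X²] − (E[X])² = 41.6594 − 25.7296 = 15.9299.
SD(X) = √15.9299 = 3.99122.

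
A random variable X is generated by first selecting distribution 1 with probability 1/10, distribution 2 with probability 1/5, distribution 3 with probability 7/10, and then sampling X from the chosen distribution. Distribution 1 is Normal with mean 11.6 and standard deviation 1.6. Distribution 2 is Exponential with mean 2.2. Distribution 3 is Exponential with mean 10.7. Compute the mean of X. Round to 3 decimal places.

9.090

Component means — 1: 11.6; 2: 2.2; 3: 10.7.
E[X] = 0.1·11.6 + 0.2·2.2 + 0.7·10.7 = 9.09.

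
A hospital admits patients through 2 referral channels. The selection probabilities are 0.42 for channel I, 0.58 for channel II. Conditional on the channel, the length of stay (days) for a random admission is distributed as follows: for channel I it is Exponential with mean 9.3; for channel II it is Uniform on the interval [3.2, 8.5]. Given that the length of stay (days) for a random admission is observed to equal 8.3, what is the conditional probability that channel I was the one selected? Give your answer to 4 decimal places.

0.1446

Likelihoods f(8.3 | ·): I: 0.0440475; II: 0.188679.
Posterior ∝ prior × likelihood. Numerator for I: 0.42·0.0440475 = 0.0184999.
Normalizing constant: 0.42·0.0440475 + 0.58·0.188679 = 0.127934.
P(I | observation) = 0.0184999 / 0.127934 = 0.144605.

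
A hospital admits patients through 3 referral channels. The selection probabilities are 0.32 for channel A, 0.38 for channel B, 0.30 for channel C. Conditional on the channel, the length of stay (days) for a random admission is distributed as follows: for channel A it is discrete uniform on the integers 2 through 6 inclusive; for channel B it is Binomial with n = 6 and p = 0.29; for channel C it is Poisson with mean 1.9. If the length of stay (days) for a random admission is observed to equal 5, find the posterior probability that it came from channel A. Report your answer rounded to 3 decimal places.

0.836

Likelihoods P(X=5 | ·): A: 0.2; B: 0.00873775; C: 0.0308622.
Posterior ∝ prior × likelihood. Numerator for A: 0.32·0.2 = 0.064.
Normalizing constant: 0.32·0.2 + 0.38·0.00873775 + 0.3·0.0308622 = 0.076579.
P(A | observation) = 0.064 / 0.076579 = 0.835738.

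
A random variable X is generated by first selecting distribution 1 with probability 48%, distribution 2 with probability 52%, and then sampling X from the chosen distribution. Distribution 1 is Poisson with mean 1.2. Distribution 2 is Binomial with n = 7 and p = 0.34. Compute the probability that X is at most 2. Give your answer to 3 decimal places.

Conditional on each component, P(X ≤ 2): 1: 0.879487; 2: 0.555284.
By total probability, P(X ≤ 2) = 0.48·0.879487 + 0.52·0.555284 = 0.710902.

0.711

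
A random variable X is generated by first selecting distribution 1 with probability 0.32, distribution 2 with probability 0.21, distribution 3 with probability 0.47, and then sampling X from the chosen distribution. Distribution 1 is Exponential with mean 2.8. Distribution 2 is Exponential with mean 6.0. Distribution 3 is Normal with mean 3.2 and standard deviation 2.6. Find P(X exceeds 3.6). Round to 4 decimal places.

0.4100

Conditional on each component, P(X > 3.6): 1: 0.276453; 2: 0.548812; 3: 0.438866.
By total probability, P(X > 3.6) = 0.32·0.276453 + 0.21·0.548812 + 0.47·0.438866 = 0.409982.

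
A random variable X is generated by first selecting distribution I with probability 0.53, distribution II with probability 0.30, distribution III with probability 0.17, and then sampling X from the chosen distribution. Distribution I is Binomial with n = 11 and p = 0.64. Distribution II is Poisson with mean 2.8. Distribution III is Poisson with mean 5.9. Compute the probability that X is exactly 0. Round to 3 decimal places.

0.019

Conditional on each component, P(X = 0): I: 1.31622e-05; II: 0.0608101; III: 0.00273944.
By total probability, P(X = 0) = 0.53·1.31622e-05 + 0.3·0.0608101 + 0.17·0.00273944 = 0.0187157.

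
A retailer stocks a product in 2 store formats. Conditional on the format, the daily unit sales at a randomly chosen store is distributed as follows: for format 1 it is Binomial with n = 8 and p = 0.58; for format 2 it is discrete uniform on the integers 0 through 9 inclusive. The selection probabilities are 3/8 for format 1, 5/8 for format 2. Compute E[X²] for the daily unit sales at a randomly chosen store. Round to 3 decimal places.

For each component E[X²] = Var + (mean)², giving 1: 23.4784; 2: 28.5.
Overall E[X²] = 0.375·23.4784 + 0.625·28.5 = 26.6169.

26.617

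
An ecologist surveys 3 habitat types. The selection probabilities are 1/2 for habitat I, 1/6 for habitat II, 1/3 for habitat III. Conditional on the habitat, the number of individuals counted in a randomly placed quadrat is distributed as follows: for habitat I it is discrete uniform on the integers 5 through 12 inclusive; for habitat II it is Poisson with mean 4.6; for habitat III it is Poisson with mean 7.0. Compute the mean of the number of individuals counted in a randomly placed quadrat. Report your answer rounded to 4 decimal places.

7.3500

Component means — I: 8.5; II: 4.6; III: 7.
E[X] = 0.5·8.5 + 0.166667·4.6 + 0.333333·7 = 7.35.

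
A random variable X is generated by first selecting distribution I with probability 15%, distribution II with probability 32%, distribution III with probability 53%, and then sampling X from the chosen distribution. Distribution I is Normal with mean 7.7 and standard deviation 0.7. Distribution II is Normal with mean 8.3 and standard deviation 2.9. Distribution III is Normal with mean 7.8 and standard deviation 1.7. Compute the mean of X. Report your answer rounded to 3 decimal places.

7.945

Component means — I: 7.7; II: 8.3; III: 7.8.
E[X] = 0.15·7.7 + 0.32·8.3 + 0.53·7.8 = 7.945.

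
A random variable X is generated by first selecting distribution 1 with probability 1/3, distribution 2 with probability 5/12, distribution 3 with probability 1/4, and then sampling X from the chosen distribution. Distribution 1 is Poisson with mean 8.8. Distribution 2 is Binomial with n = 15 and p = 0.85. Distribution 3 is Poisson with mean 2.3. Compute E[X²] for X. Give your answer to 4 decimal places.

99.1754

For each component E[X²] = Var + (mean)², giving 1: 86.24; 2: 164.475; 3: 7.59.
Overall E[X²] = 0.333333·86.24 + 0.416667·164.475 + 0.25·7.59 = 99.1754.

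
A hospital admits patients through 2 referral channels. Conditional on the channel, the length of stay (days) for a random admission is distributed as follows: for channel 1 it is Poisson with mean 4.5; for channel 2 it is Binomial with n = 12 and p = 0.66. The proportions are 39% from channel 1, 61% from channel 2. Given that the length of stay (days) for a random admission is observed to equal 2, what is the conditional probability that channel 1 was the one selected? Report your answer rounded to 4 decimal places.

Likelihoods P(X=2 | ·): 1: 0.112479; 2: 0.0005935.
Posterior ∝ prior × likelihood. Numerator for 1: 0.39·0.112479 = 0.0438667.
Normalizing constant: 0.39·0.112479 + 0.61·0.0005935 = 0.0442287.
P(1 | observation) = 0.0438667 / 0.0442287 = 0.991814.

0.9918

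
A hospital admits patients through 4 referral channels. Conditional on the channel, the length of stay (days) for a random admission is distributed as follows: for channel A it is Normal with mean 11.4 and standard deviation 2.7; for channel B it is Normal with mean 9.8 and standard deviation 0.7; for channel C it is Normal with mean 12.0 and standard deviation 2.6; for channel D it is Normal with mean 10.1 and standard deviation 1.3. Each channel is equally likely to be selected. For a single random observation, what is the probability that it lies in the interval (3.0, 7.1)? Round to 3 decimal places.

Conditional on each channel, P(3.0 < X < 7.1): A: 0.0546939; B: 5.73601e-05; C: 0.0294723; D: 0.0105081.
By total probability, P(3.0 < X < 7.1) = 0.25·0.0546939 + 0.25·5.73601e-05 + 0.25·0.0294723 + 0.25·0.0105081 = 0.0236829.

0.024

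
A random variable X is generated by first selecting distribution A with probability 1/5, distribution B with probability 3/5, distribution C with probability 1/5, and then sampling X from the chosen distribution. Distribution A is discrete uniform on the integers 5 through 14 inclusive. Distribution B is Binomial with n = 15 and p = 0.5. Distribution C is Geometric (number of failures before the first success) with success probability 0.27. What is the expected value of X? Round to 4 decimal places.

Component means — A: 9.5; B: 7.5; C: 2.7037.
E[X] = 0.2·9.5 + 0.6·7.5 + 0.2·2.7037 = 6.94074.

6.9407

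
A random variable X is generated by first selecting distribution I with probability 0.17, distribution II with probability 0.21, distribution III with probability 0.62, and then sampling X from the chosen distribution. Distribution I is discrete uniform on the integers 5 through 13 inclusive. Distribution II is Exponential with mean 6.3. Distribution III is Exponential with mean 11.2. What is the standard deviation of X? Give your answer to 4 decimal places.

9.5466

Per component, I: μ=9, E[X²]=87.6667; II: μ=6.3, E[X²]=79.38; III: μ=11.2, E[X²]=250.88.
E[X] = 0.17·9 + 0.21·6.3 + 0.62·11.2 = 9.797.
E[X²] = 0.17·87.6667 + 0.21·79.38 + 0.62·250.88 = 187.119.
Var(X) = E[X²] − (E[X])² = 187.119 − 95.9812 = 91.1375.
SD(X) = √91.1375 = 9.5466.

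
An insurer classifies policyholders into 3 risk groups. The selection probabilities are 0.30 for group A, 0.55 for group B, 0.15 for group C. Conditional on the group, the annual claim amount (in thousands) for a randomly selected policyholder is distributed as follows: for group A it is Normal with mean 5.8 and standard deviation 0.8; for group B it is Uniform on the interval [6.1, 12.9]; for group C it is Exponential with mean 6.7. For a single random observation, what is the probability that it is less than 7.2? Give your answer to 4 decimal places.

0.4757

Conditional on each group, P(X < 7.2): A: 0.959941; B: 0.161765; C: 0.658575.
By total probability, P(X < 7.2) = 0.3·0.959941 + 0.55·0.161765 + 0.15·0.658575 = 0.475739.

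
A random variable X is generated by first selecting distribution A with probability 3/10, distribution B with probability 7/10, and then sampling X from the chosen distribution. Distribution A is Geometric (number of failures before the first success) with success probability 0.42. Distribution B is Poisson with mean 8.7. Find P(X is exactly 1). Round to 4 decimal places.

Conditional on each component, P(X = 1): A: 0.2436; B: 0.0014493.
By total probability, P(X = 1) = 0.3·0.2436 + 0.7·0.0014493 = 0.0740945.

0.0741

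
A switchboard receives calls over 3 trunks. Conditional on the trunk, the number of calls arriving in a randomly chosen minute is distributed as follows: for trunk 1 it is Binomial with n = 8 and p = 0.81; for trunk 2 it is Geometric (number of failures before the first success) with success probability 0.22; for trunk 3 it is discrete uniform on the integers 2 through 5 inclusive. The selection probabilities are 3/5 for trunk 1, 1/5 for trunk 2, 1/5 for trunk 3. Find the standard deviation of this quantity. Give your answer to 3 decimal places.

2.512

Per component, 1: μ=6.48, E[X²]=43.2216; 2: μ=3.54545, E[X²]=28.686; 3: μ=3.5, E[X²]=13.5.
E[X] = 0.6·6.48 + 0.2·3.54545 + 0.2·3.5 = 5.29709.
E[X²] = 0.6·43.2216 + 0.2·28.686 + 0.2·13.5 = 34.3702.
Var(X) = E[X²] − (E[X])² = 34.3702 − 28.0592 = 6.31098.
SD(X) = √6.31098 = 2.51217.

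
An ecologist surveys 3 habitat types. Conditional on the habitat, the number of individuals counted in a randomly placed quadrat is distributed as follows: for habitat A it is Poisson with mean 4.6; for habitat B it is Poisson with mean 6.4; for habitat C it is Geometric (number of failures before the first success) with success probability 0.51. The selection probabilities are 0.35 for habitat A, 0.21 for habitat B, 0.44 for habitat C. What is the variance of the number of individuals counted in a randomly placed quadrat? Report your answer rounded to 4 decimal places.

8.7943

Per component, A: μ=4.6, E[X²]=25.76; B: μ=6.4, E[X²]=47.36; C: μ=0.960784, E[X²]=2.807.
E[X] = 0.35·4.6 + 0.21·6.4 + 0.44·0.960784 = 3.37675.
E[X²] = 0.35·25.76 + 0.21·47.36 + 0.44·2.807 = 20.1967.
Var(X) = E[X²] − (E[X])² = 20.1967 − 11.4024 = 8.79427.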